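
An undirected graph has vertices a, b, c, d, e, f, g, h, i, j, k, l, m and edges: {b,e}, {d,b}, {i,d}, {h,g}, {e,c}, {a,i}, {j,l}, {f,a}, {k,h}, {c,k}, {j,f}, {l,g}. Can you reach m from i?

No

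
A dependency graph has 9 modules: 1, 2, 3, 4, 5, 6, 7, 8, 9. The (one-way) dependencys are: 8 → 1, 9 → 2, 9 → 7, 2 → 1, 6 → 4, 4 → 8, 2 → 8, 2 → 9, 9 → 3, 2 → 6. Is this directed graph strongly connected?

No

There is no directed path from 6 to 9, so the graph is not strongly connected.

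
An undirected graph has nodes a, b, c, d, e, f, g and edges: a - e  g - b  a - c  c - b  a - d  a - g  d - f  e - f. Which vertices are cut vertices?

a

Removing a increases the component count from 1 to 2, so a is a cut vertex.
By contrast removing f leaves 1 component; it is not a cut vertex. No other vertex is a cut vertex either.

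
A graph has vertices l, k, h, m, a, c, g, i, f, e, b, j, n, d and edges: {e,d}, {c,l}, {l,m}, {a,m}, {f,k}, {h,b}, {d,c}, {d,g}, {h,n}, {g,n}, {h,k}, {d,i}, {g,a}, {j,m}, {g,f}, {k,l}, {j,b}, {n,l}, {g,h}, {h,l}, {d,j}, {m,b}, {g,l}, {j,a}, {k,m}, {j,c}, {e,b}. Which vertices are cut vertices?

d

Removing d increases the component count from 1 to 2, so d is a cut vertex.
By contrast removing e leaves 1 component; it is not a cut vertex. No other vertex is a cut vertex either.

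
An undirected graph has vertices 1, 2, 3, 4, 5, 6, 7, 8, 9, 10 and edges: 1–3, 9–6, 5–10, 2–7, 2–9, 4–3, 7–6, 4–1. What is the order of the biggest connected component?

8 is isolated — a component by itself.
Starting from 5 we can reach 5, 10. That is one component of size 2.
Starting from 1 we can reach 1, 3, 4. That is one component of size 3.
Starting from 2 we can reach 2, 6, 7, 9. That is one component of size 4.
The largest has 4 vertices.

4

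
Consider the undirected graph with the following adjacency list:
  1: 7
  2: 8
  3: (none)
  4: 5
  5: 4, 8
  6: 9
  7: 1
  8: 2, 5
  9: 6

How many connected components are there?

4

3 is isolated — a component by itself.
Starting from 6 we can reach 6, 9. That is one component of size 2.
Starting from 1 we can reach 1, 7. That is one component of size 2.
Starting from 2 we can reach 2, 4, 5, 8. That is one component of size 4.
Total: 4 components.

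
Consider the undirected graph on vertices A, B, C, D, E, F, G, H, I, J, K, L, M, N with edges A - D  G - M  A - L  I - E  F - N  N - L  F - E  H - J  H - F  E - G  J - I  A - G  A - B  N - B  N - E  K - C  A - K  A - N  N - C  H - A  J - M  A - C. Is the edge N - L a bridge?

No

After removing N - L, the path N-A-L still connects them, so the edge is not a bridge.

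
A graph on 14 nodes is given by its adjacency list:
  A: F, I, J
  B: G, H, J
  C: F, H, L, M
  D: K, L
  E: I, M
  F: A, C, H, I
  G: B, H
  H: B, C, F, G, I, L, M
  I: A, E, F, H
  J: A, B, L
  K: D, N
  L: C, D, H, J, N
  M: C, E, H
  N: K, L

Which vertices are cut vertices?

L

Removing L increases the component count from 1 to 2, so L is a cut vertex.
By contrast removing E leaves 1 component; it is not a cut vertex. No other vertex is a cut vertex either.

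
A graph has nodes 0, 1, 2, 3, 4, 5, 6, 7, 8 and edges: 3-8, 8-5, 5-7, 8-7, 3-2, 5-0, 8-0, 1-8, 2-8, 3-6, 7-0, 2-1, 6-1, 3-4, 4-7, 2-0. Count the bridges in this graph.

The edges on the cycle 3-2-1-6-3 are not bridges since each lies on that cycle.
Every edge lies on some cycle, so there are no bridges.

0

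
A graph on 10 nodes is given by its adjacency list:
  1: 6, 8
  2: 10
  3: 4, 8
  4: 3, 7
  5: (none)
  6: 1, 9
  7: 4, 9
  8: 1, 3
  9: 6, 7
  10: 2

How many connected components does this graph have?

3

5 is isolated — a component by itself.
Starting from 2 we can reach 2, 10. That is one component of size 2.
Starting from 1 we can reach 1, 3, 4, 6, 7, 8, 9. That is one component of size 7.
Total: 3 components.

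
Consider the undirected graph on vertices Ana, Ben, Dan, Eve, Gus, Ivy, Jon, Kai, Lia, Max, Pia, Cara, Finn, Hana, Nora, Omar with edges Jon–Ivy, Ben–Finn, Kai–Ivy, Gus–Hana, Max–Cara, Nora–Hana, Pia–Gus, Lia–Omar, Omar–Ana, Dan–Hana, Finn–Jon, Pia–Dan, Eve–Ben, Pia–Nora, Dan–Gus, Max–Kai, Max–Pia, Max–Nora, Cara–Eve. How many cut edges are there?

2

The edges on the cycle Max-Cara-Eve-Ben-Finn-Jon-Ivy-Kai-Max are not bridges since each lies on that cycle.
But removing Lia–Omar disconnects Lia from Omar; removing Omar–Ana disconnects Omar from Ana — these are bridges.
That makes 2 bridges.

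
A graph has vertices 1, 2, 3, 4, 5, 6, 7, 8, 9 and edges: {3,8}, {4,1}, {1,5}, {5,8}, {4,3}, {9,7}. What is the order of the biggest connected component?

5

2 is isolated — a component by itself.
6 is isolated — a component by itself.
Starting from 7 we can reach 7, 9. That is one component of size 2.
Starting from 1 we can reach 1, 3, 4, 5, 8. That is one component of size 5.
The largest has 5 vertices.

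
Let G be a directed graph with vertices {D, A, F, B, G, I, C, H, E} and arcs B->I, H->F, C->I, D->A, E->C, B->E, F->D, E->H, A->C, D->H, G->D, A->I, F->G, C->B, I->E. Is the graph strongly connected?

Yes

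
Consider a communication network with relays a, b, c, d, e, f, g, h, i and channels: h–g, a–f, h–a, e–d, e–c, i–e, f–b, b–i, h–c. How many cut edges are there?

2

The edges on the cycle h-a-f-b-i-e-c-h are not bridges since each lies on that cycle.
But removing e–d disconnects e from d; removing h–g disconnects h from g — these are bridges.
That makes 2 bridges.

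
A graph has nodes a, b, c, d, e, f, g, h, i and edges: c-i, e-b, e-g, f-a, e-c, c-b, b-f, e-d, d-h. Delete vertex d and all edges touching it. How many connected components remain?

2

With d gone, the remaining components are: {h}; {a, b, c, e, f, g, i}.
That is 2 components.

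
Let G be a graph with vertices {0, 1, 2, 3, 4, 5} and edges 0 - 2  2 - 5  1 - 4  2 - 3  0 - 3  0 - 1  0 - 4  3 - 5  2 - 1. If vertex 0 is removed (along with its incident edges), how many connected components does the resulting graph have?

With 0 gone, the remaining components are: {1, 2, 3, 4, 5}.
That is 1 component.

1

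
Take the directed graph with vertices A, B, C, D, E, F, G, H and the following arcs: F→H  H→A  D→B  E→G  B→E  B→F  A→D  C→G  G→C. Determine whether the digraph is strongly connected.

There is no directed path from G to B, so the graph is not strongly connected.

No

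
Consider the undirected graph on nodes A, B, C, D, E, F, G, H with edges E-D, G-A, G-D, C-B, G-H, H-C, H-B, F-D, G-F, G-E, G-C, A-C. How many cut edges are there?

0

The edges on the cycle G-H-B-C-G are not bridges since each lies on that cycle.
Every edge lies on some cycle, so there are no bridges.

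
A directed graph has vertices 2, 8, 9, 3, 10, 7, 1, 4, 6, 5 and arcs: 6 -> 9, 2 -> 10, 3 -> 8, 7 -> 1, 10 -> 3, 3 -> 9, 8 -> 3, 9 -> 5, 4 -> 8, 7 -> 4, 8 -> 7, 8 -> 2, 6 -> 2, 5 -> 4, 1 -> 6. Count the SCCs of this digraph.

1

{1, 2, 3, 4, 5, 6, 7, 8, 9, 10} are all mutually reachable — one SCC of size 10.
That gives 1 strongly connected component.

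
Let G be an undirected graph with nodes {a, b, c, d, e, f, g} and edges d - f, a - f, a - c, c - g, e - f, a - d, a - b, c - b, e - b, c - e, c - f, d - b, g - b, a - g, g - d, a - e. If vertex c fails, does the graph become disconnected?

No

Deleting c leaves 1 component (was 1) (its neighbors a, b, e, f, g remain connected to each other), so c is not a cut vertex.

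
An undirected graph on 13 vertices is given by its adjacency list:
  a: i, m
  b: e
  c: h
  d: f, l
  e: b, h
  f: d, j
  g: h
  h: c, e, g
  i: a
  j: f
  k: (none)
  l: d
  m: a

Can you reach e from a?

No

The component containing a is {a, i, m}, and e is not in it.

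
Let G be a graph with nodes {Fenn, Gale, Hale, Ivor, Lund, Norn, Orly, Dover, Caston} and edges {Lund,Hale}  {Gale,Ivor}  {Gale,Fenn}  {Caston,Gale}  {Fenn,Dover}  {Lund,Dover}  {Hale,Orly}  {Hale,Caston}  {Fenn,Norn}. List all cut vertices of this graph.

Removing Fenn increases the component count from 1 to 2, so Fenn is a cut vertex.
Removing Gale increases the component count from 1 to 2, so Gale is a cut vertex.
Removing Hale increases the component count from 1 to 2, so Hale is a cut vertex.
By contrast removing Dover leaves 1 component; it is not a cut vertex. No other vertex is a cut vertex either.

Fenn, Gale, Hale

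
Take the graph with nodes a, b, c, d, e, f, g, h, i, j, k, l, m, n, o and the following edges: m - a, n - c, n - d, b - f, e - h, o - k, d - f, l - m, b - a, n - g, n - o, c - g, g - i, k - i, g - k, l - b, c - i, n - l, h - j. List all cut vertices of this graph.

h, n

Removing h increases the component count from 2 to 3, so h is a cut vertex.
Removing n increases the component count from 2 to 3, so n is a cut vertex.
By contrast removing l leaves 2 components; it is not a cut vertex. No other vertex is a cut vertex either.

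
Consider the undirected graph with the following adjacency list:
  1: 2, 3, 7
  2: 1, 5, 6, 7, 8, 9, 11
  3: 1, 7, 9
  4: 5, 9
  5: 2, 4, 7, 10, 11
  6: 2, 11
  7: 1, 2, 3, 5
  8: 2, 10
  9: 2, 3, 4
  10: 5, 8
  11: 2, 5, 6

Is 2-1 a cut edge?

After removing 2-1, the path 2-7-1 still connects them, so the edge is not a bridge.

No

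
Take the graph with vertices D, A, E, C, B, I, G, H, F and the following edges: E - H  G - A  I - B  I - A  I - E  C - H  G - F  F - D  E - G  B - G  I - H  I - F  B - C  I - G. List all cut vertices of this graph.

F

Removing F increases the component count from 1 to 2, so F is a cut vertex.
By contrast removing G leaves 1 component; it is not a cut vertex. No other vertex is a cut vertex either.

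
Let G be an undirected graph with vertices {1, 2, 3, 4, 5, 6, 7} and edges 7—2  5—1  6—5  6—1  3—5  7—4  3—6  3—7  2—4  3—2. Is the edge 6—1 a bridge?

No

After removing 6—1, the path 6-5-1 still connects them, so the edge is not a bridge.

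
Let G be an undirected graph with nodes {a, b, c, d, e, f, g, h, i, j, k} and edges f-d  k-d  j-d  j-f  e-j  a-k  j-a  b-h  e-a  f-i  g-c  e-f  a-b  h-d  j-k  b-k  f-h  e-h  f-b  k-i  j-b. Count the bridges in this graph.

The edges on the cycle e-j-f-b-k-a-e are not bridges since each lies on that cycle.
But removing g-c disconnects g from c — this is a bridge.

1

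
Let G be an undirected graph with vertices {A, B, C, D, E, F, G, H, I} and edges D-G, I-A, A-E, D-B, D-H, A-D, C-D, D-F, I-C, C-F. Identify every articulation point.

A, D

Removing A increases the component count from 1 to 2, so A is a cut vertex.
Removing D increases the component count from 1 to 4, so D is a cut vertex.
By contrast removing E leaves 1 component; it is not a cut vertex. No other vertex is a cut vertex either.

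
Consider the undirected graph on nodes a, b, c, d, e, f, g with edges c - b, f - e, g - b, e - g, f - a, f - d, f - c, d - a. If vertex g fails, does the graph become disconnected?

Deleting g leaves 1 component (was 1) (its neighbors b, e remain connected to each other), so g is not a cut vertex.

No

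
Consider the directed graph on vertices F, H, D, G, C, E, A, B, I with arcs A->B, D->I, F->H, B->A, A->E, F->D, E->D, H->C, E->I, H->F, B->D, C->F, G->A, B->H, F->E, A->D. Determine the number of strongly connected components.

6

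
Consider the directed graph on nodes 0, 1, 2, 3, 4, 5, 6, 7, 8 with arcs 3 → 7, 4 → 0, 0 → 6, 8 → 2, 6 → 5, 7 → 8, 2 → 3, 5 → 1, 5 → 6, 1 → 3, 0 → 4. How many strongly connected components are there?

{2, 3, 7, 8} are all mutually reachable — one SCC of size 4.
{0, 4} are all mutually reachable — one SCC of size 2.
{5, 6} are all mutually reachable — one SCC of size 2.
{1} is an SCC by itself.
That gives 4 strongly connected components.

4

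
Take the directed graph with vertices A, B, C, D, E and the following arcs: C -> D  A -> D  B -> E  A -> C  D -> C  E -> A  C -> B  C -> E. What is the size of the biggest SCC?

5

{A, B, C, D, E} are all mutually reachable — one SCC of size 5.
The largest has 5 vertices.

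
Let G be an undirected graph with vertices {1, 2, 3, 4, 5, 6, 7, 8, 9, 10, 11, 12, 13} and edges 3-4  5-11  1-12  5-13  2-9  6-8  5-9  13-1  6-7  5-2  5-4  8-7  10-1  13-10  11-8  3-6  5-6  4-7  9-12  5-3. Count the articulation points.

1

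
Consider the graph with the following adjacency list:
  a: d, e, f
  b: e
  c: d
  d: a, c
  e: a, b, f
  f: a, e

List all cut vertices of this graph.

a, d, e

Removing a increases the component count from 1 to 2, so a is a cut vertex.
Removing d increases the component count from 1 to 2, so d is a cut vertex.
Removing e increases the component count from 1 to 2, so e is a cut vertex.
By contrast removing f leaves 1 component; it is not a cut vertex. No other vertex is a cut vertex either.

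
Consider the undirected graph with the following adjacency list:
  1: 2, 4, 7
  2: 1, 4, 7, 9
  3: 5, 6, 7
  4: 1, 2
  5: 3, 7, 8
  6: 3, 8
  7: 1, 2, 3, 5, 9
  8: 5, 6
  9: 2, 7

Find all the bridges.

none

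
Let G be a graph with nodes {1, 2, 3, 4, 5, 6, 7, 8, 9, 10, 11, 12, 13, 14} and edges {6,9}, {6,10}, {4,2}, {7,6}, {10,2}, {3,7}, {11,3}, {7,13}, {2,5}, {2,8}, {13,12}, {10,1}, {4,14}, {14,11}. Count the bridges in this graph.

The edges on the cycle 4-14-11-3-7-6-10-2-4 are not bridges since each lies on that cycle.
But removing 13—7 disconnects 13 from 7; removing 5—2 disconnects 5 from 2; removing 8—2 disconnects 8 from 2; removing 13—12 disconnects 13 from 12 — these are bridges.
In total 6 edges are bridges.

6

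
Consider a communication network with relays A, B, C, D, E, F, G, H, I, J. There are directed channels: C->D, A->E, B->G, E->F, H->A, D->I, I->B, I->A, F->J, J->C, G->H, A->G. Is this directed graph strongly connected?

From E we can reach every vertex (A, B, C, D, E, F, G, H, I, J), and every vertex can reach E (A, B, C, D, E, F, G, H, I, J). So the whole graph is one strongly connected component.

Yes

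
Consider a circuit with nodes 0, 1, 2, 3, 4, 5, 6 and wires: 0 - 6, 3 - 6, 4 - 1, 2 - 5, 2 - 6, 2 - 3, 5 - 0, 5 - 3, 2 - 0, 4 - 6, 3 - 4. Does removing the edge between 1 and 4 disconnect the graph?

Yes

Removing 1 - 4 leaves no path between 1 and 4: the component count goes from 1 to 2. So it is a bridge.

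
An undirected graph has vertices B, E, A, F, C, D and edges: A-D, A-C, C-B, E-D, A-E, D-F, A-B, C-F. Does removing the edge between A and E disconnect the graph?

No

After removing A-E, the path A-D-E still connects them, so the edge is not a bridge.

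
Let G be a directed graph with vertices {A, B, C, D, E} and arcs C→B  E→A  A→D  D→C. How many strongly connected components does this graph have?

{A} is an SCC by itself.
{C} is an SCC by itself.
{E} is an SCC by itself.
{B} is an SCC by itself.
{D} is an SCC by itself.
That gives 5 strongly connected components.

5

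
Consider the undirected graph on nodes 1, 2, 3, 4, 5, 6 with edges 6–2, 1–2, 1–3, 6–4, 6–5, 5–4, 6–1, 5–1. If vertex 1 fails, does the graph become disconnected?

Deleting 1 raises the number of components from 1 to 2, so 1 is a cut vertex.

Yes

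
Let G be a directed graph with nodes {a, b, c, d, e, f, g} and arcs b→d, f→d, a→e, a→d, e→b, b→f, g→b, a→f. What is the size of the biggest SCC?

1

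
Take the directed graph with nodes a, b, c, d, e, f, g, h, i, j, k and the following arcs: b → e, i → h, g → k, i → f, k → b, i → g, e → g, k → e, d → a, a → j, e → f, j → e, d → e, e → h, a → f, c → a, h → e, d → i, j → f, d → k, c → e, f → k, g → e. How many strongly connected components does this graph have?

6

{b, e, f, g, h, k} are all mutually reachable — one SCC of size 6.
{i} is an SCC by itself.
{c} is an SCC by itself.
{d} is an SCC by itself.
{j} is an SCC by itself.
(and 1 more singleton SCC)
That gives 6 strongly connected components.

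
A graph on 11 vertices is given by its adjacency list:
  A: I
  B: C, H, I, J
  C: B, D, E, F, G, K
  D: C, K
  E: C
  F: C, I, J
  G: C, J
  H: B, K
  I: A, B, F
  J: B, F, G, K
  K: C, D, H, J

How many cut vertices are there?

Removing C increases the component count from 1 to 2, so C is a cut vertex.
Removing I increases the component count from 1 to 2, so I is a cut vertex.
By contrast removing H leaves 1 component; it is not a cut vertex. No other vertex is a cut vertex either.

2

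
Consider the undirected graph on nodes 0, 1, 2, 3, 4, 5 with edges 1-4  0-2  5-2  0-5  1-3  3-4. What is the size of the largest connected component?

Starting from 0 we can reach 0, 2, 5. That is one component of size 3.
Starting from 1 we can reach 1, 3, 4. That is one component of size 3.
The largest has 3 vertices.

3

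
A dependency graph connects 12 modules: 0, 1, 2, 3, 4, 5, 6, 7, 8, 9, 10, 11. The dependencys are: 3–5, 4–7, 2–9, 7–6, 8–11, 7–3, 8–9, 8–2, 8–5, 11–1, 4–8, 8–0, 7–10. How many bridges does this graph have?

The edges on the cycle 4-7-3-5-8-4 are not bridges since each lies on that cycle.
But removing 1–11 disconnects 1 from 11; removing 8–0 disconnects 8 from 0; removing 10–7 disconnects 10 from 7; removing 6–7 disconnects 6 from 7 — these are bridges.
In total 5 edges are bridges.

5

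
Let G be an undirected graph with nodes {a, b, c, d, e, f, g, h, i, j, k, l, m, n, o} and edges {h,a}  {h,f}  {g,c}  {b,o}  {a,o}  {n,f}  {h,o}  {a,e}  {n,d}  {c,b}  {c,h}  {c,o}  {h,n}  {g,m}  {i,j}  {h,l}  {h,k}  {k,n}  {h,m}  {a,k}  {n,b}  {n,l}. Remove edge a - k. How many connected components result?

2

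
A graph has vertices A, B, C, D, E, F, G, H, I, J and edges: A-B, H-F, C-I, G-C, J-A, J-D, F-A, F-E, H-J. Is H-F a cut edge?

After removing H-F, the path H-J-A-F still connects them, so the edge is not a bridge.

No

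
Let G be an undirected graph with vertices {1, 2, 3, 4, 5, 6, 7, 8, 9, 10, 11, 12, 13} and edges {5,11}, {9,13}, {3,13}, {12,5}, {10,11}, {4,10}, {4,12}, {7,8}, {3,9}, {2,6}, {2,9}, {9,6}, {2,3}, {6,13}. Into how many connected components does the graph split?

1 is isolated — a component by itself.
Starting from 7 we can reach 7, 8. That is one component of size 2.
Starting from 2 we can reach 2, 3, 6, 9, 13. That is one component of size 5.
Starting from 4 we can reach 4, 5, 10, 11, 12. That is one component of size 5.
Total: 4 components.

4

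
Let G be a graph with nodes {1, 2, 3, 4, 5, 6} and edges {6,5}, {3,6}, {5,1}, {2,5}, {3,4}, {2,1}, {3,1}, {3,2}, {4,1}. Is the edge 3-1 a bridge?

No

After removing 3-1, the path 3-4-1 still connects them, so the edge is not a bridge.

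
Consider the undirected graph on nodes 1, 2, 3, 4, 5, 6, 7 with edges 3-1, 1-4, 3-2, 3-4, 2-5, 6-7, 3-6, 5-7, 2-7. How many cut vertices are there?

Removing 3 increases the component count from 1 to 2, so 3 is a cut vertex.
By contrast removing 1 leaves 1 component; it is not a cut vertex. No other vertex is a cut vertex either.

1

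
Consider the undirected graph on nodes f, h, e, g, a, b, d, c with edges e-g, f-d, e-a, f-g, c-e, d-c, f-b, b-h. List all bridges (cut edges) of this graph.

a-e, b-f, b-h

The edges on the cycle f-d-c-e-g-f are not bridges since each lies on that cycle.
But removing b-h disconnects b from h; removing f-b disconnects f from b; removing e-a disconnects e from a — these are bridges.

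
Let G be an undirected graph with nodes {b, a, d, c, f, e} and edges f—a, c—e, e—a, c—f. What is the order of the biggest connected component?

d is isolated — a component by itself.
b is isolated — a component by itself.
Starting from a we can reach a, c, e, f. That is one component of size 4.
The largest has 4 vertices.

4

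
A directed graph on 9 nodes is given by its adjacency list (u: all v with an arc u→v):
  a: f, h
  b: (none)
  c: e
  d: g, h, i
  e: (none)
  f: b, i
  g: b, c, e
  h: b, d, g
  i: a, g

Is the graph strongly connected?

No

There is no directed path from e to a, so the graph is not strongly connected.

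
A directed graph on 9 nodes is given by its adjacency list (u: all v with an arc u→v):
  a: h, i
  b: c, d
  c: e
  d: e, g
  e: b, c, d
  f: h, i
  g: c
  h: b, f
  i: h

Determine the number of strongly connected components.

{b, c, d, e, g} are all mutually reachable — one SCC of size 5.
{f, h, i} are all mutually reachable — one SCC of size 3.
{a} is an SCC by itself.
That gives 3 strongly connected components.

3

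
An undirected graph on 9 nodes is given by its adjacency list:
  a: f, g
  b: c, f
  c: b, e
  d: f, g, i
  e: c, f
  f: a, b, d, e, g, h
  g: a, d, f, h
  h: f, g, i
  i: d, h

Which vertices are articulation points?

Removing f increases the component count from 1 to 2, so f is a cut vertex.
By contrast removing g leaves 1 component; it is not a cut vertex. No other vertex is a cut vertex either.

f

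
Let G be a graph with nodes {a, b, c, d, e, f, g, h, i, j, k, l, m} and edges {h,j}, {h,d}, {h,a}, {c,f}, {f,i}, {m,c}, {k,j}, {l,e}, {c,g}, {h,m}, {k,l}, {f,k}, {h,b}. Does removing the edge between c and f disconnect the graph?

No

After removing c-f, the path c-m-h-j-k-f still connects them, so the edge is not a bridge.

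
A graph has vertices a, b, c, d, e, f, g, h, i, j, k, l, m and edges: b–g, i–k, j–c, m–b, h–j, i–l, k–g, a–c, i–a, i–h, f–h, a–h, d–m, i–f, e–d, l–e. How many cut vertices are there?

1

Removing i increases the component count from 1 to 2, so i is a cut vertex.
By contrast removing e leaves 1 component; it is not a cut vertex. No other vertex is a cut vertex either.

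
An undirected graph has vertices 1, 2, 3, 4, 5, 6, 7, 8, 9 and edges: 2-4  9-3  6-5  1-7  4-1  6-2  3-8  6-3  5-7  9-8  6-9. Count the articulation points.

Removing 6 increases the component count from 1 to 2, so 6 is a cut vertex.
By contrast removing 2 leaves 1 component; it is not a cut vertex. No other vertex is a cut vertex either.

1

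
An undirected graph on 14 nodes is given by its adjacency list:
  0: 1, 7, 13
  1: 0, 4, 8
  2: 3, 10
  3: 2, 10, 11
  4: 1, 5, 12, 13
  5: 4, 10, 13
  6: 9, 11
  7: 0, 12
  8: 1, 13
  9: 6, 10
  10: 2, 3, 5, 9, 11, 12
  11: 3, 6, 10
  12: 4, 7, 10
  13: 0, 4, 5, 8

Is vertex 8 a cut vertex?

No

Deleting 8 leaves 1 component (was 1) (its neighbors 1, 13 remain connected to each other), so 8 is not a cut vertex.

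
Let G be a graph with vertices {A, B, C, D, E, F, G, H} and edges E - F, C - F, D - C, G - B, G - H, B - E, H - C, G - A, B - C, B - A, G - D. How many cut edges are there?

The edges on the cycle G-D-C-B-G are not bridges since each lies on that cycle.
Every edge lies on some cycle, so there are no bridges.

0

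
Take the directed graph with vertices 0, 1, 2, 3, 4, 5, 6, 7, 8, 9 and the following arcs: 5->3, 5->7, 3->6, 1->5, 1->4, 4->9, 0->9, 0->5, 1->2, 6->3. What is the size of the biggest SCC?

2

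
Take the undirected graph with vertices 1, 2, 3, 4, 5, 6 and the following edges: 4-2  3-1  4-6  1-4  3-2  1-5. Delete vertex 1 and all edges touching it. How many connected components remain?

With 1 gone, the remaining components are: {5}; {2, 3, 4, 6}.
That is 2 components.

2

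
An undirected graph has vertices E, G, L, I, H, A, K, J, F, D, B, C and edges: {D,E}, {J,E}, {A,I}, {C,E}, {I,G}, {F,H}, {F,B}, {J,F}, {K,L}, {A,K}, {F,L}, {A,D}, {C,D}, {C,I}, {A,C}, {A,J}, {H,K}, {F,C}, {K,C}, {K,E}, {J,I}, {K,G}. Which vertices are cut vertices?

Removing F increases the component count from 1 to 2, so F is a cut vertex.
By contrast removing B leaves 1 component; it is not a cut vertex. No other vertex is a cut vertex either.

F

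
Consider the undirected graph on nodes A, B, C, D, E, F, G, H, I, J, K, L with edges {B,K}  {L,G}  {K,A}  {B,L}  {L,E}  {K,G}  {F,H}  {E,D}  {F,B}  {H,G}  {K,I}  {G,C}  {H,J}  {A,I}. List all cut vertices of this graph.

E, G, H, K, L

Removing E increases the component count from 1 to 2, so E is a cut vertex.
Removing G increases the component count from 1 to 2, so G is a cut vertex.
Removing H increases the component count from 1 to 2, so H is a cut vertex.
Likewise K, L are cut vertices.
By contrast removing D leaves 1 component; it is not a cut vertex. No other vertex is a cut vertex either.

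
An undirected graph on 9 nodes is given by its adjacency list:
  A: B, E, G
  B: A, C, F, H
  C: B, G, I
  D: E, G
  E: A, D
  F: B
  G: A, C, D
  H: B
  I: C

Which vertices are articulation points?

B, C

Removing B increases the component count from 1 to 3, so B is a cut vertex.
Removing C increases the component count from 1 to 2, so C is a cut vertex.
By contrast removing A leaves 1 component; it is not a cut vertex. No other vertex is a cut vertex either.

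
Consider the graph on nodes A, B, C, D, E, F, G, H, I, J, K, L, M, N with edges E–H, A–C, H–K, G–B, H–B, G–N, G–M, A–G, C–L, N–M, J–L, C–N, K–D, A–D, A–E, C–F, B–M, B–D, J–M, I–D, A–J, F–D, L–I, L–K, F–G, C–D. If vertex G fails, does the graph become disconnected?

Deleting G leaves 1 component (was 1) (its neighbors A, B, F, M, N remain connected to each other), so G is not a cut vertex.

No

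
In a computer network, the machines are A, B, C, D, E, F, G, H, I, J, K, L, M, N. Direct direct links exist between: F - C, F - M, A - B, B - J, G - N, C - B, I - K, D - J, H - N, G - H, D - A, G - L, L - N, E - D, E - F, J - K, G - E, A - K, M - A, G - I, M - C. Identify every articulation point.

G

Removing G increases the component count from 1 to 2, so G is a cut vertex.
By contrast removing C leaves 1 component; it is not a cut vertex. No other vertex is a cut vertex either.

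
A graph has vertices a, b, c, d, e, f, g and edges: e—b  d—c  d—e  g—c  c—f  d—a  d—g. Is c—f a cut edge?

Removing c—f leaves no path between c and f: the component count goes from 1 to 2. So it is a bridge.

Yes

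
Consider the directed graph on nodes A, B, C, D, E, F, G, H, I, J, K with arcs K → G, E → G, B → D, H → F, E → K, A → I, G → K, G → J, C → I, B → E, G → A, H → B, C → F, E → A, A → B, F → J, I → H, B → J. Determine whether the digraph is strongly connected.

There is no directed path from J to I, so the graph is not strongly connected.

No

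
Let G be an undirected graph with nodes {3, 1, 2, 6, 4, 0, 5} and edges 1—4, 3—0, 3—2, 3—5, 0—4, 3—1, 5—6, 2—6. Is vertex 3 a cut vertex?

Yes

Deleting 3 raises the number of components from 1 to 2, so 3 is a cut vertex.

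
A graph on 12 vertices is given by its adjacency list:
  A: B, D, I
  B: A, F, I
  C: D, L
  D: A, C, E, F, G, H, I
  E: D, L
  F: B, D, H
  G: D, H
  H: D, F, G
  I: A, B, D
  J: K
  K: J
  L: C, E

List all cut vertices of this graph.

D

Removing D increases the component count from 2 to 3, so D is a cut vertex.
By contrast removing I leaves 2 components; it is not a cut vertex. No other vertex is a cut vertex either.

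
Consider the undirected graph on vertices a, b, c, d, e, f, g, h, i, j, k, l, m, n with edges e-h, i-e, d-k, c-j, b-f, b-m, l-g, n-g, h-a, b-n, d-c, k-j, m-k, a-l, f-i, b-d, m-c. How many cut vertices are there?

1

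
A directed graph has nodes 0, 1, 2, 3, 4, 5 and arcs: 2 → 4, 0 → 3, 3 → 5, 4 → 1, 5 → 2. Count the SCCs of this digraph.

6

{5} is an SCC by itself.
{4} is an SCC by itself.
{1} is an SCC by itself.
{0} is an SCC by itself.
{2} is an SCC by itself.
(and 1 more singleton SCC)
That gives 6 strongly connected components.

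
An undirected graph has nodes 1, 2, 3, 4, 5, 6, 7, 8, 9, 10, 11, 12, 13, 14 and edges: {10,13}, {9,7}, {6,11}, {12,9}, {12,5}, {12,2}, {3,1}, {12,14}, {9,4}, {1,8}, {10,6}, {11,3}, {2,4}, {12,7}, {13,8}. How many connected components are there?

2

Starting from 1 we can reach 1, 3, 6, 8, 10, 11, 13. That is one component of size 7.
Starting from 2 we can reach 2, 4, 5, 7, 9, 12, 14. That is one component of size 7.
Total: 2 components.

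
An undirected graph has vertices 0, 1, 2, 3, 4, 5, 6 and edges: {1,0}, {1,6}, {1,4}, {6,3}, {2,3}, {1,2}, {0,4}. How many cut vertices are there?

1

Removing 1 increases the component count from 2 to 3, so 1 is a cut vertex.
By contrast removing 6 leaves 2 components; it is not a cut vertex. No other vertex is a cut vertex either.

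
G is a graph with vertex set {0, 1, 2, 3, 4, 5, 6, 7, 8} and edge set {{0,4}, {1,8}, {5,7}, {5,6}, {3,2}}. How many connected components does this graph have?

Starting from 0 we can reach 0, 4. That is one component of size 2.
Starting from 1 we can reach 1, 8. That is one component of size 2.
Starting from 2 we can reach 2, 3. That is one component of size 2.
Starting from 5 we can reach 5, 6, 7. That is one component of size 3.
Total: 4 components.

4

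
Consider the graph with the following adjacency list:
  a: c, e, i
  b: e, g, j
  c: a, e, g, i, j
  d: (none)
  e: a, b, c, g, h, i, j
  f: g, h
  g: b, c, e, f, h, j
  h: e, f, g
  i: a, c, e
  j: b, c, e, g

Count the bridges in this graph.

0

The edges on the cycle e-i-c-a-e are not bridges since each lies on that cycle.
Every edge lies on some cycle, so there are no bridges.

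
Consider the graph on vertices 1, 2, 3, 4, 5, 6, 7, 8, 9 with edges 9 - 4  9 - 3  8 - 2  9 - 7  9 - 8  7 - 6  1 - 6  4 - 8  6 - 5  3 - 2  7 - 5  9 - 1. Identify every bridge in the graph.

The edges on the cycle 9-1-6-5-7-9 are not bridges since each lies on that cycle.
Every edge lies on some cycle, so there are no bridges.

none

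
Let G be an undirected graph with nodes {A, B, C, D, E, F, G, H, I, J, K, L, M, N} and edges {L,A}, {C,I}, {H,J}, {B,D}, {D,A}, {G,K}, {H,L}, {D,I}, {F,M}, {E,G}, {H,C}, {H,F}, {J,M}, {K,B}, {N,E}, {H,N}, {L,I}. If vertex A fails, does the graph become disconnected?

No

Deleting A leaves 1 component (was 1) (its neighbors D, L remain connected to each other), so A is not a cut vertex.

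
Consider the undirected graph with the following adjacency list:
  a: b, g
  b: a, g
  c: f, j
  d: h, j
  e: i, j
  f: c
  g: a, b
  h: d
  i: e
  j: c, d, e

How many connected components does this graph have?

Starting from a we can reach a, b, g. That is one component of size 3.
Starting from c we can reach c, d, e, f, h, i, j. That is one component of size 7.
Total: 2 components.

2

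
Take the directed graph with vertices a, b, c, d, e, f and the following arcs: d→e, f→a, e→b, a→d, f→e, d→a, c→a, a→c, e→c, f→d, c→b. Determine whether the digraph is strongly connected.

There is no directed path from b to c, so the graph is not strongly connected.

No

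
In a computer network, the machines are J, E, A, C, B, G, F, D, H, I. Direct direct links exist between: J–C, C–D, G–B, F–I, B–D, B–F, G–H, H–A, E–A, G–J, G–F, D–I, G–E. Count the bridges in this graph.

0

The edges on the cycle G-J-C-D-I-F-G are not bridges since each lies on that cycle.
Every edge lies on some cycle, so there are no bridges.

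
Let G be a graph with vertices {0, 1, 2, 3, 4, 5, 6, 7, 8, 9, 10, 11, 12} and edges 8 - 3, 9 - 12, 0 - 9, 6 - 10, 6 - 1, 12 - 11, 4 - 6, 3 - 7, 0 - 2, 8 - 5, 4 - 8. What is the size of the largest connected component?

Starting from 0 we can reach 0, 2, 9, 11, 12. That is one component of size 5.
Starting from 1 we can reach 1, 3, 4, 5, 6, 7, 8, 10. That is one component of size 8.
The largest has 8 vertices.

8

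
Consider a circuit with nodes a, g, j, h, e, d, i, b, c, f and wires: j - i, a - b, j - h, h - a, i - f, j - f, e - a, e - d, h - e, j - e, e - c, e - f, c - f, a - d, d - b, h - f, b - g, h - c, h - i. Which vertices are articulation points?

b

Removing b increases the component count from 1 to 2, so b is a cut vertex.
By contrast removing i leaves 1 component; it is not a cut vertex. No other vertex is a cut vertex either.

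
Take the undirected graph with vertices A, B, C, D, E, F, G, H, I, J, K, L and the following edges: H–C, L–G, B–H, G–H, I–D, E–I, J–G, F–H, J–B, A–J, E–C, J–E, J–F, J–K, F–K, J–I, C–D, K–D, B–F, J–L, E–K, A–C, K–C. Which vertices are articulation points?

none

Removing J, for instance, still leaves 1 component. No single vertex removal increases the component count — the graph has no articulation points.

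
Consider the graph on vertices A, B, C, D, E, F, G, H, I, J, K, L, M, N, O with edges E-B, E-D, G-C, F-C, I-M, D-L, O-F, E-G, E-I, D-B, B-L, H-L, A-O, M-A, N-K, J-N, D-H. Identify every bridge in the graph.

The edges on the cycle E-I-M-A-O-F-C-G-E are not bridges since each lies on that cycle.
But removing N-K disconnects N from K; removing J-N disconnects J from N — these are bridges.

J-N, K-N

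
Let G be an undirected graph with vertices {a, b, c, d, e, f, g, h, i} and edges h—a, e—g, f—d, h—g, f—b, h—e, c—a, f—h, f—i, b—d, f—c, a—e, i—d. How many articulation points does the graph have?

1

Removing f increases the component count from 1 to 2, so f is a cut vertex.
By contrast removing e leaves 1 component; it is not a cut vertex. No other vertex is a cut vertex either.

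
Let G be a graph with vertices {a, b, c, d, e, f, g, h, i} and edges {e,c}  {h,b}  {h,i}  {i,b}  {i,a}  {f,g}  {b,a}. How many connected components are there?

d is isolated — a component by itself.
Starting from f we can reach f, g. That is one component of size 2.
Starting from c we can reach c, e. That is one component of size 2.
Starting from a we can reach a, b, h, i. That is one component of size 4.
Total: 4 components.

4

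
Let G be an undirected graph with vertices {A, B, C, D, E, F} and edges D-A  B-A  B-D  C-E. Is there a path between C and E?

Yes

From C we can reach C, E, which includes E.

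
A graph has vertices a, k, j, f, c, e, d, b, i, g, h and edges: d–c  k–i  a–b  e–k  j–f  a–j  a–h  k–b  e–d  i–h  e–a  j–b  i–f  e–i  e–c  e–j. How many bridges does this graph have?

0

The edges on the cycle e-d-c-e are not bridges since each lies on that cycle.
Every edge lies on some cycle, so there are no bridges.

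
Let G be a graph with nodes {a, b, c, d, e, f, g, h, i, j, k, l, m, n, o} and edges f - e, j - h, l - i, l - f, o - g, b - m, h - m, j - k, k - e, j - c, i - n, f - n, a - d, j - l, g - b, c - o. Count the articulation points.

Removing j increases the component count from 2 to 3, so j is a cut vertex.
By contrast removing o leaves 2 components; it is not a cut vertex. No other vertex is a cut vertex either.

1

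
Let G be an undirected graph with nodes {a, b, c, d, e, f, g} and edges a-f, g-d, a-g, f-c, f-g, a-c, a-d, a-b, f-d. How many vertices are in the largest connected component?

e is isolated — a component by itself.
Starting from a we can reach a, b, c, d, f, g. That is one component of size 6.
The largest has 6 vertices.

6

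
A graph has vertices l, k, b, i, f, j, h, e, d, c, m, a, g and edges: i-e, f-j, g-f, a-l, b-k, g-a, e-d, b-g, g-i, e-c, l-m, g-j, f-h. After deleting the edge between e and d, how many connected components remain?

Before removal there is 1 component.
e-d is a bridge — removing it separates e's side from d's side.
After removal: 2 components.

2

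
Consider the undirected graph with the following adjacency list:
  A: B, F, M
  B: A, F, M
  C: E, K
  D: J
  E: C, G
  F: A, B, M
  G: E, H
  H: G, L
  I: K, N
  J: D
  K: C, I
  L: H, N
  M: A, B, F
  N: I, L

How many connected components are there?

Starting from D we can reach D, J. That is one component of size 2.
Starting from A we can reach A, B, F, M. That is one component of size 4.
Starting from C we can reach C, E, G, H, I, K, L, N. That is one component of size 8.
Total: 3 components.

3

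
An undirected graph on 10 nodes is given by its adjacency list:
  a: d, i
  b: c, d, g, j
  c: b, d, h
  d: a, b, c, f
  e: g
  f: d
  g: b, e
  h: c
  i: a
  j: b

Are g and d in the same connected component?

From g we can reach a, b, c, d, e, f, g, h, i, j, which includes d.

Yes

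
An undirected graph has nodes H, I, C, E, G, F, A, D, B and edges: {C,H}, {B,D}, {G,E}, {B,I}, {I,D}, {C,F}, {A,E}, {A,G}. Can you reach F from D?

No

The component containing D is {B, D, I}, and F is not in it.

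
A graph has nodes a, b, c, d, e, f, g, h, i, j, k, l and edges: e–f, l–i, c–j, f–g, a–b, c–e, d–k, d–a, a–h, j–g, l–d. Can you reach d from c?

The component containing c is {c, e, f, g, j}, and d is not in it.

No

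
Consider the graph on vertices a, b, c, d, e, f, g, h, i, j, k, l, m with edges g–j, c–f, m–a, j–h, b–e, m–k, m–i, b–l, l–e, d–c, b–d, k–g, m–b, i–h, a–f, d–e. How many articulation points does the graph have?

Removing m increases the component count from 1 to 2, so m is a cut vertex.
By contrast removing c leaves 1 component; it is not a cut vertex. No other vertex is a cut vertex either.

1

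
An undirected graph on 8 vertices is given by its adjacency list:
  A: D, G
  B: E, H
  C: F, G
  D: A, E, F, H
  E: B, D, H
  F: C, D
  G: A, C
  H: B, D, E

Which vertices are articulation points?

D

Removing D increases the component count from 1 to 2, so D is a cut vertex.
By contrast removing H leaves 1 component; it is not a cut vertex. No other vertex is a cut vertex either.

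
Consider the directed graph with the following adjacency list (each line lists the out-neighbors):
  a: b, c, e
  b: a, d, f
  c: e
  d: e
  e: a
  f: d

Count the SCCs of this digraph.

1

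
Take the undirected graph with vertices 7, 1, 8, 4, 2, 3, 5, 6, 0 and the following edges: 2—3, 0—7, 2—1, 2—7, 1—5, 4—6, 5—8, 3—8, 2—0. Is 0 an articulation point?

No

Deleting 0 leaves 2 components (was 2), so 0 is not a cut vertex.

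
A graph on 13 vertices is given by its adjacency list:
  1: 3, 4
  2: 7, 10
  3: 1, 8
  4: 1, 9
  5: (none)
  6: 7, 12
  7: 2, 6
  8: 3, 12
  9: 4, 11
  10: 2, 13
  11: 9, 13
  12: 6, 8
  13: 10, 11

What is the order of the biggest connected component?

12

5 is isolated — a component by itself.
Starting from 1 we can reach 1, 2, 3, 4, 6, 7, 8, 9, 10, 11, 12, 13. That is one component of size 12.
The largest has 12 vertices.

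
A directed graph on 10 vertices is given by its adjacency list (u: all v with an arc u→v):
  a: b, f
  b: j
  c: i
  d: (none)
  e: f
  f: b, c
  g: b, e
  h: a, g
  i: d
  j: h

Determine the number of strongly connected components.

4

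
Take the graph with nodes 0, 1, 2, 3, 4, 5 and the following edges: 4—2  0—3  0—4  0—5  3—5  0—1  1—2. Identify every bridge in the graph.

none

The edges on the cycle 0-3-5-0 are not bridges since each lies on that cycle.
Every edge lies on some cycle, so there are no bridges.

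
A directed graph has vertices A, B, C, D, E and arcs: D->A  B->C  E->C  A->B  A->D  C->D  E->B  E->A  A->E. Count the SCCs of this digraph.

{A, B, C, D, E} are all mutually reachable — one SCC of size 5.
That gives 1 strongly connected component.

1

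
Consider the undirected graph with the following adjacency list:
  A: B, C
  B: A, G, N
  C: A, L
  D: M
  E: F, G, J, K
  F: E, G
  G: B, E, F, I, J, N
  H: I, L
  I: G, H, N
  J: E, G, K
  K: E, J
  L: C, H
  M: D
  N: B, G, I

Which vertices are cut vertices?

Removing G increases the component count from 2 to 3, so G is a cut vertex.
By contrast removing K leaves 2 components; it is not a cut vertex. No other vertex is a cut vertex either.

G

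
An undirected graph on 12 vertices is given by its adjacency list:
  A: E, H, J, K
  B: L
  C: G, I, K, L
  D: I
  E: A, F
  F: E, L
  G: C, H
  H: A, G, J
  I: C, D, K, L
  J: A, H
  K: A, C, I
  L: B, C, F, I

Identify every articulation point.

I, L

Removing I increases the component count from 1 to 2, so I is a cut vertex.
Removing L increases the component count from 1 to 2, so L is a cut vertex.
By contrast removing J leaves 1 component; it is not a cut vertex. No other vertex is a cut vertex either.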